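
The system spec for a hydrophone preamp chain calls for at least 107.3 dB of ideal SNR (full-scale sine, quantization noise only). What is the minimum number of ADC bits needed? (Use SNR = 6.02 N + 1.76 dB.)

18 bits

N ≥ (107.3 − 1.76)/6.02 = 17.532 → N_min = 18.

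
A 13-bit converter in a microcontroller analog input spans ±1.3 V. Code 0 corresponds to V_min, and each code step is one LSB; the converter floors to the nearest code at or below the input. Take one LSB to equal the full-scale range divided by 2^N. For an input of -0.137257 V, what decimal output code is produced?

3663

Span: 1.3 V − (-1.3 V) = 2.6 V. LSB = 2.6 V / 2^13 ≈ 317.4 µV.
V_in − V_min = -0.137257 − (-1.3) = 1.162743 V.
Divide by LSB: 1.162743 × 8192/2.6 = 3663.5349.
Truncating gives code 3663.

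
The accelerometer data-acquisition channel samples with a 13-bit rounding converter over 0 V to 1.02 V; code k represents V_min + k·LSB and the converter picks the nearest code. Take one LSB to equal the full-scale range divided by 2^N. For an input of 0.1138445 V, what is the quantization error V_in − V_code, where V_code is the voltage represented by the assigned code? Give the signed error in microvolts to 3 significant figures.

Span = 1.02 V. LSB = 1.02 V / 2^13 ≈ 124.5 µV.
(V_in − V_min)/LSB = (0.1138445 − (0)) × 8192/1.02 = 914.3276 → nearest code k = 914.
V_code = 0 + (914/8192) × 1.02 = 0.1138037109 V.
e = 0.1138445 − (0.1138037109) = +40.8 µV.

+40.8 µV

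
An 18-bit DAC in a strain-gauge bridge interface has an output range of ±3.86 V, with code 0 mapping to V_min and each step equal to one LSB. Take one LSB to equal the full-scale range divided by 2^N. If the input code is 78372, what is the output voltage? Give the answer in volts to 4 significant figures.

-1.552 V

Span: 3.86 V − (-3.86 V) = 7.72 V. LSB = 7.72 V / 2^18.
V_out = V_min + code × LSB = -3.86 V + 78372 × 7.72 V / 262144
      = -3.86 V + 2.30801 V = -1.55199 V.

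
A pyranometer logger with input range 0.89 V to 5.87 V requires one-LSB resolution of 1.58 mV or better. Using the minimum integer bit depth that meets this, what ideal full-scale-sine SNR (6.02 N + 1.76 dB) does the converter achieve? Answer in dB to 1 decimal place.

Range = 5.87 − (0.89) = 4.98 V.
4.98 V / 1.58 mV = 3152. Since 2^11 = 2048 and 2^12 = 4096, N = 12.
SNR = 6.02 × 12 + 1.76 = 74.00 dB.

74.0 dB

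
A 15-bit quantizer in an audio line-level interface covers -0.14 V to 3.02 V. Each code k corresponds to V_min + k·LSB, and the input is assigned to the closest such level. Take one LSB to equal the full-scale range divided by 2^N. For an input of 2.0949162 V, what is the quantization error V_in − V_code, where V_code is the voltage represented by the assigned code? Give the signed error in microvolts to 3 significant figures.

+22.4 µV

Span: 3.02 V − (-0.14 V) = 3.16 V. LSB = 3.16 V / 2^15 ≈ 96.44 µV.
(2.0949162 − (-0.14)) / LSB = 2.2349162 × 32768/3.16 = 23175.2323. Nearest integer: k = 23175.
V_code = V_min + k × range/2^15 = -0.14 + 23175 × 3.16/32768 = 2.0948937988 V.
V_in − V_code = 2.0949162 − (2.0948937988) = +22.4 µV.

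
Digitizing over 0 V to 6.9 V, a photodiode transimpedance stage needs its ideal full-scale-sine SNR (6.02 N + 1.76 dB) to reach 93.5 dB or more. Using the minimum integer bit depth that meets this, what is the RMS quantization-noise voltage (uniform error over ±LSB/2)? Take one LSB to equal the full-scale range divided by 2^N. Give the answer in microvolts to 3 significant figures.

30.4 µV

Range is 6.9 V.
Solving 6.02 N ≥ 93.5 − 1.76: N ≥ 15.239. Round up → N = 16.
LSB = 6.9 V / 2^16 = 105.29 µV.
RMS noise = LSB/√12 = 30.4 µV.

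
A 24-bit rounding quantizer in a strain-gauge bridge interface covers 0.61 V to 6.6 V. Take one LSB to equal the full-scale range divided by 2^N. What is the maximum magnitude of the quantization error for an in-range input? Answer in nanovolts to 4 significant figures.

178.5 nV

Full-scale range = 6.6 V − (0.61 V) = 5.99 V.
LSB = 5.99 V ÷ 2^24 = 5.99/16777216 V = 357.032 nV.
|e|_max = LSB/2 = 178.5 nV.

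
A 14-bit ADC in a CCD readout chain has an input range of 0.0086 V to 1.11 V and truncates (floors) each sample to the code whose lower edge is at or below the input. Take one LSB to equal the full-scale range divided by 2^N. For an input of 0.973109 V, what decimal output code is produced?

14347

Span: 1.11 V − (0.0086 V) = 1.1014 V. LSB = 1.1014 V / 2^14 ≈ 67.22 µV.
V_in − V_min = 0.973109 − (0.0086) = 0.964509 V.
Divide by LSB: 0.964509 × 16384/1.1014 = 14347.6625.
Truncating gives code 14347.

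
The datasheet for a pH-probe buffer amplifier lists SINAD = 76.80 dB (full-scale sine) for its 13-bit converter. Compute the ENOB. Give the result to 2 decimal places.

ENOB = (76.80 − 1.76)/6.02 = 12.4651 bits.

12.47 bits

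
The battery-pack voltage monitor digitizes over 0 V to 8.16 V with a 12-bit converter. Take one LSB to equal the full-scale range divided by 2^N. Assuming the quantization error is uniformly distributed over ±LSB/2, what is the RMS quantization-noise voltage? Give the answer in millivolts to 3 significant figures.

0.575 mV

Full-scale range = 8.16 V.
LSB = 8.16 V ÷ 2^12 = 8.16/4096 V = 1.9922 mV.
V_rms = LSB/√12 = 1.9922 mV / √12 = 0.575 mV.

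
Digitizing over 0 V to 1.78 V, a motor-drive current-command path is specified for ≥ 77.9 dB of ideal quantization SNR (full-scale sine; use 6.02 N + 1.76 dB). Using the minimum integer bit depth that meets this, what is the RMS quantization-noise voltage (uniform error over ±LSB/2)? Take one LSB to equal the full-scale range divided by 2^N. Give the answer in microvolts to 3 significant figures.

Span = 1.78 V.
6.02 N + 1.76 ≥ 77.9 gives N ≥ 12.648, so the minimum integer is 13.
One LSB is 1.78 V / 8192 = 217.29 µV.
RMS noise = LSB/√12 = 62.7 µV.

62.7 µV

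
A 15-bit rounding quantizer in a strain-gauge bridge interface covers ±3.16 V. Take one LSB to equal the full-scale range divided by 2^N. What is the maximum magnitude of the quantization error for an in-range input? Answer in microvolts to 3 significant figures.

96.4 µV

Full-scale range = 3.16 V − (-3.16 V) = 6.32 V.
LSB = 6.32 V ÷ 2^15 = 6.32/32768 V = 192.87 µV.
Worst-case error for round-to-nearest is half an LSB: 96.4 µV.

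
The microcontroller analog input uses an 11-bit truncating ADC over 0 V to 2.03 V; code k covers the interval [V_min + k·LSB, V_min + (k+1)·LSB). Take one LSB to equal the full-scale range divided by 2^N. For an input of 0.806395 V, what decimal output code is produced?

813

Span = 2.03 V. LSB = 2.03 V / 2^11 ≈ 0.9912 mV.
V_in − V_min = 0.806395 − (0) = 0.806395 V.
Divide by LSB: 0.806395 × 2048/2.03 = 813.5453.
Truncating gives code 813.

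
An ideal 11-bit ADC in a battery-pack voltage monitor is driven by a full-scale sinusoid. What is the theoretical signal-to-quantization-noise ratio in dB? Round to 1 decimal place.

Ideal quantization SNR: 6.02 × 11 + 1.76 dB = 68.0 dB.

68.0 dB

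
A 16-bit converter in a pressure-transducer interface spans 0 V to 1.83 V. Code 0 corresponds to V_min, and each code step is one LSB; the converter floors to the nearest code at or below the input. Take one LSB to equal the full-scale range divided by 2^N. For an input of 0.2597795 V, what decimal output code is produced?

V_FS = 1.83 V. LSB = 1.83 V / 2^16 ≈ 27.92 µV.
(V_in − V_min) × 2^16/range = (0.2597795 − (0)) × 65536/1.83 = 9303.229.
Floor → code = 9303.

9303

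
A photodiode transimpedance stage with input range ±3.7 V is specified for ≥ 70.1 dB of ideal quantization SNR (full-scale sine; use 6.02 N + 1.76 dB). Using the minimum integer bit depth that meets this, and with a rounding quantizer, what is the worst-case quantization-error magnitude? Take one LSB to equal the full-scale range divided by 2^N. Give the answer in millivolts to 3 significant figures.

0.903 mV

The full-scale span is 3.7 − (-3.7) = 7.4 V.
Required N = ⌈(70.1 − 1.76)/6.02⌉ = ⌈11.352⌉ = 12.
One LSB is 7.4 V / 4096 = 1.8066 mV.
Max error for round-to-nearest is LSB/2 = 0.903 mV.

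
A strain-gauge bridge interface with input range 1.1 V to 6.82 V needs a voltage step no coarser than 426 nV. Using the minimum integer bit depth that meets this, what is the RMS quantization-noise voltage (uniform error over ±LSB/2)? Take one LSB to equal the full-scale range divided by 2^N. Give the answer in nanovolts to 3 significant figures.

98.4 nV

Range = 6.82 − (1.1) = 5.72 V.
5.72 V / 426 nV = 1.343e7. Since 2^23 = 8388608 and 2^24 = 16777216, N = 24.
Step size = 5.72/16777216 V = 340.94 nV.
V_rms = LSB/√12 = 98.4 nV.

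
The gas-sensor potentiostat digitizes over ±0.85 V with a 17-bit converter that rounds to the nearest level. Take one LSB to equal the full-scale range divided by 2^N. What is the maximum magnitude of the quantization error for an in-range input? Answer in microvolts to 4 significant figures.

Full-scale range = 0.85 V − (-0.85 V) = 1.7 V.
LSB = 1.7 V / 2^17 = 12.9700 µV.
A rounding quantizer has |error| ≤ LSB/2 = 6.485 µV.

6.485 µV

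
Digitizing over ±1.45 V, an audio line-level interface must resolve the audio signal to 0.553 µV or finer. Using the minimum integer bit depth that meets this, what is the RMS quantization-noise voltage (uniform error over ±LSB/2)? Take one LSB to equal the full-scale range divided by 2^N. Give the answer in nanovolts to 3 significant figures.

Span: 1.45 V − (-1.45 V) = 2.9 V.
2.9 V / 0.553 µV = 5.244e6. Since 2^22 = 4194304 and 2^23 = 8388608, N = 23.
Step size = 2.9/8388608 V = 345.71 nV.
V_rms = LSB/√12 = 99.8 nV.

99.8 nV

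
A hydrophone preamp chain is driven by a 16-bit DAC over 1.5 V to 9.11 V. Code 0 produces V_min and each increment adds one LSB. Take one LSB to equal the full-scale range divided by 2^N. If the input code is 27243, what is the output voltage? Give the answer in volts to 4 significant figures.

4.663 V

The full-scale span is 9.11 − (1.5) = 7.61 V. LSB = 7.61 V / 2^16.
V_out = V_min + code × LSB = 1.5 V + 27243 × 7.61 V / 65536
      = 1.5 + 3.16344 = 4.66344 V.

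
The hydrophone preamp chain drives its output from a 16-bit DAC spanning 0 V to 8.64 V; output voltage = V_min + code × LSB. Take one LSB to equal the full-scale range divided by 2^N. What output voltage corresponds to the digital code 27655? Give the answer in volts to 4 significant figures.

3.646 V

Span = 8.64 V. LSB = 8.64 V / 2^16.
Output = V_min + (27655/65536) × range = 0 + 0.421982 × 8.64 V
      = 0 V + 3.64592 V = 3.64592 V.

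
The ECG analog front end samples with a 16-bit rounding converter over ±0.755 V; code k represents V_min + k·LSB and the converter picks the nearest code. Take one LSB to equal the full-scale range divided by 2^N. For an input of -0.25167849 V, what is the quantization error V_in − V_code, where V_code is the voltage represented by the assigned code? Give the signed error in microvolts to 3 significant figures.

−4.14 µV

Range = 0.755 − (-0.755) = 1.51 V. LSB = 1.51 V / 2^16 ≈ 23.04 µV.
Position in LSBs: (-0.25167849 − (-0.755)) × 65536/1.51 = 21844.8202; rounding gives k = 21845.
V_code = -0.755 + (21845/65536) × 1.51 = -0.25167434692 V.
Error = V_in − V_code = -0.25167849 − (-0.25167434692) = −4.14 µV.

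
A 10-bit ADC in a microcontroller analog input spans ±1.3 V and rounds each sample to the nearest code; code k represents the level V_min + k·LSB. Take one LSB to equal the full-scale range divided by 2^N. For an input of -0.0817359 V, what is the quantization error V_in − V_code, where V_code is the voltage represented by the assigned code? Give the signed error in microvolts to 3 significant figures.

The full-scale span is 1.3 − (-1.3) = 2.6 V. LSB = 2.6 V / 2^10 ≈ 2.539 mV.
(-0.0817359 − (-1.3)) / LSB = 1.2182641 × 1024/2.6 = 479.8086. Nearest integer: k = 480.
V_code = -1.3 + (480/1024) × 2.6 = -0.08125000000 V.
Error = V_in − V_code = -0.0817359 − (-0.08125000000) = −486 µV.

−486 µV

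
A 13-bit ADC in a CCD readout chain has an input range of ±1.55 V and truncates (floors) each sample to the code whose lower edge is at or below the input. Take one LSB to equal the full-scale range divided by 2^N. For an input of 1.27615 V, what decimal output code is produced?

7468

Span: 1.55 V − (-1.55 V) = 3.1 V. LSB = 3.1 V / 2^13 ≈ 378.4 µV.
V_in − V_min = 1.27615 − (-1.55) = 2.82615 V.
Divide by LSB: 2.82615 × 8192/3.1 = 7468.3293.
Truncating gives code 7468.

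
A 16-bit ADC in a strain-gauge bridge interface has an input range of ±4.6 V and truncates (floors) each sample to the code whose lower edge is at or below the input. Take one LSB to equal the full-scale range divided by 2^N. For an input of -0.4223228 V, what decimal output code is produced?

Span: 4.6 V − (-4.6 V) = 9.2 V. LSB = 9.2 V / 2^16 ≈ 140.4 µV.
code = ⌊(V_in − V_min)/LSB⌋ = ⌊(V_in − V_min) × 2^16 / range⌋
     = ⌊(-0.4223228 − (-4.6)) × 65536 / 9.2⌋ = ⌊4.1776772 × 65536/9.2⌋
     = ⌊29759.593⌋ = 29759.

29759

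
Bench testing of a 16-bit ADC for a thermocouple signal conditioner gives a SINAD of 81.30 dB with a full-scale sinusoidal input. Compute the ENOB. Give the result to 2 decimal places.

Inverting SNR = 6.02 N + 1.76: N_eff = (81.30 − 1.76)/6.02 = 13.2126.

13.21 bits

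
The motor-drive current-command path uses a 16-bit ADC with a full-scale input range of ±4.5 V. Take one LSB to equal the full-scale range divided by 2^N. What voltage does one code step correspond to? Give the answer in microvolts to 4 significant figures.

Range = 4.5 − (-4.5) = 9 V.
2^16 = 65536 levels.
Step size = 9/65536 V = 137.3 µV.

137.3 µV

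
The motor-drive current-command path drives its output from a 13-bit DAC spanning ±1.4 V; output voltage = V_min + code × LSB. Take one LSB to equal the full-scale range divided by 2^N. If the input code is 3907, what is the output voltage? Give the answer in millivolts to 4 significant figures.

Span: 1.4 V − (-1.4 V) = 2.8 V. LSB = 2.8 V / 2^13.
V_out = -1.4 + 3907 × (2.8/8192) V
      = -1.4 + 1.33540 = -0.0645996 V.

-64.60 mV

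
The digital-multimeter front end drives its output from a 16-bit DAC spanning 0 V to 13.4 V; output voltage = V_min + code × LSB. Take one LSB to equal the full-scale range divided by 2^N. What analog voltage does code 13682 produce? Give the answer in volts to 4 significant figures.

2.798 V

Full-scale range = 13.4 V. LSB = 13.4 V / 2^16.
Output = V_min + (13682/65536) × range = 0 + 0.208771 × 13.4 V
      = 0 + 2.79753 = 2.79753 V.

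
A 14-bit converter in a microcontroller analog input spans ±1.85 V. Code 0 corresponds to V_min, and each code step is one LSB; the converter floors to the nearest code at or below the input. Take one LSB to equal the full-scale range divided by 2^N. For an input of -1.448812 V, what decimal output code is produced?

Span: 1.85 V − (-1.85 V) = 3.7 V. LSB = 3.7 V / 2^14 ≈ 225.8 µV.
code = ⌊(V_in − V_min)/LSB⌋ = ⌊(V_in − V_min) × 2^14 / range⌋
     = ⌊(-1.448812 − (-1.85)) × 16384 / 3.7⌋ = ⌊0.401188 × 16384/3.7⌋
     = ⌊1776.504⌋ = 1776.

1776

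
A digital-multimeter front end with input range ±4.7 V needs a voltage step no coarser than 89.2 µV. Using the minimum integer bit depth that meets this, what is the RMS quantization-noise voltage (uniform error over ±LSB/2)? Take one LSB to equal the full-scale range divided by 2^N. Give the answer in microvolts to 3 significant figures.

20.7 µV

Full-scale range = 4.7 V − (-4.7 V) = 9.4 V.
Required number of levels: 9.4/89.2 µV = 105380; smallest N with 2^N ≥ that is 17.
Step size = 9.4/131072 V = 71.716 µV.
σ_q = LSB/√12 = 71.716 µV/3.4641 = 20.7 µV.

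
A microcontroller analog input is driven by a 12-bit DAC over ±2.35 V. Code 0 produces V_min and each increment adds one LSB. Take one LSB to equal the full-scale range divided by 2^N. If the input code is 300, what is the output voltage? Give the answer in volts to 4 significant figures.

The full-scale span is 2.35 − (-2.35) = 4.7 V. LSB = 4.7 V / 2^12.
V_out = V_min + code × LSB = -2.35 V + 300 × 4.7 V / 4096
      = -2.35 + 0.344238 = -2.00576 V.

-2.006 V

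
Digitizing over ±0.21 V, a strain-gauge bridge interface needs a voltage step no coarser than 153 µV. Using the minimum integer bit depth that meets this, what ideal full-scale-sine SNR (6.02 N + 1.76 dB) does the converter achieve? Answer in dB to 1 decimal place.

Span: 0.21 V − (-0.21 V) = 0.42 V.
Required number of levels: 0.42/153 µV = 2745.1; smallest N with 2^N ≥ that is 12.
SNR = 6.02 × 12 + 1.76 = 74.00 dB.

74.0 dB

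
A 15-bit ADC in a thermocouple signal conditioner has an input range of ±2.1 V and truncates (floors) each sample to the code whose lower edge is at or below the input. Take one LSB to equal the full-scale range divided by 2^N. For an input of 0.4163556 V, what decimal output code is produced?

The full-scale span is 2.1 − (-2.1) = 4.2 V. LSB = 4.2 V / 2^15 ≈ 128.2 µV.
(V_in − V_min) × 2^15/range = (0.4163556 − (-2.1)) × 32768/4.2 = 19632.367.
Floor → code = 19632.

19632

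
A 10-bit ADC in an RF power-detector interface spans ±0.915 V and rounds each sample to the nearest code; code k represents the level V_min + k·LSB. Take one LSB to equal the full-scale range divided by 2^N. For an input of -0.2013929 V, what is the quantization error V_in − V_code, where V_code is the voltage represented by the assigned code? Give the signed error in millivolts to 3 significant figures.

Full-scale range = 0.915 V − (-0.915 V) = 1.83 V. LSB = 1.83 V / 2^10 ≈ 1.787 mV.
Position in LSBs: (-0.2013929 − (-0.915)) × 1024/1.83 = 399.3080; rounding gives k = 399.
V_code = V_min + k × range/2^10 = -0.915 + 399 × 1.83/1024 = -0.2019433594 V.
V_in − V_code = -0.2013929 − (-0.2019433594) = +0.550 mV.

+0.550 mV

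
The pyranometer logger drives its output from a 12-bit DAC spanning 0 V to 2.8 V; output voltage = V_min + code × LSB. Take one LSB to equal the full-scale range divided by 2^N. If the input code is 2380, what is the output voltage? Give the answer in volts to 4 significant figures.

1.627 V

Range is 2.8 V. LSB = 2.8 V / 2^12.
V_out = 0 + 2380 × (2.8/4096) V
      = 0 V + 1.62695 V = 1.62695 V.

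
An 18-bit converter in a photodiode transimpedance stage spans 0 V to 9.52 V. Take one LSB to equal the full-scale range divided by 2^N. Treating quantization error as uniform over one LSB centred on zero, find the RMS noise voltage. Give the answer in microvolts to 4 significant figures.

10.48 µV

Span = 9.52 V.
One LSB is 9.52 V / 262144 = 36.3159 µV.
For a uniform distribution on [−LSB/2, +LSB/2], V_rms = LSB/√12 = 36.3159 µV/3.4641 = 10.48 µV.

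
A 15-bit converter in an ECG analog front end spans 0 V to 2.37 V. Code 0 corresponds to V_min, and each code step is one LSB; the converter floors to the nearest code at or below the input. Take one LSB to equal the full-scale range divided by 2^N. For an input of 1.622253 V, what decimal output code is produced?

V_FS = 2.37 V. LSB = 2.37 V / 2^15 ≈ 72.33 µV.
V_in − V_min = 1.622253 − (0) = 1.622253 V.
Divide by LSB: 1.622253 × 32768/2.37 = 22429.5301.
Truncating gives code 22429.

22429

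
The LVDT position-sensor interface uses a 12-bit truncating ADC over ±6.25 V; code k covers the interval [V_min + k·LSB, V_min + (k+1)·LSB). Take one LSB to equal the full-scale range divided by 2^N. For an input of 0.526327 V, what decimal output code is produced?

2220

Range = 6.25 − (-6.25) = 12.5 V. LSB = 12.5 V / 2^12 ≈ 3.052 mV.
(V_in − V_min) × 2^12/range = (0.526327 − (-6.25)) × 4096/12.5 = 2220.467.
Floor → code = 2220.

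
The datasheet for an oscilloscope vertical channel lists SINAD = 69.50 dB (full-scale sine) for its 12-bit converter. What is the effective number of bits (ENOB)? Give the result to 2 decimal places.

11.25 bits

Inverting SNR = 6.02 N + 1.76: N_eff = (69.50 − 1.76)/6.02 = 11.2525.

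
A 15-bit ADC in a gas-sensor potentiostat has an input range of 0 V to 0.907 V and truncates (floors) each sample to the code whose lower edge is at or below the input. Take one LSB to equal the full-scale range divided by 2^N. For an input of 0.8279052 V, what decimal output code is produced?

29910

Span = 0.907 V. LSB = 0.907 V / 2^15 ≈ 27.68 µV.
(V_in − V_min) × 2^15/range = (0.8279052 − (0)) × 32768/0.907 = 29910.471.
Floor → code = 29910.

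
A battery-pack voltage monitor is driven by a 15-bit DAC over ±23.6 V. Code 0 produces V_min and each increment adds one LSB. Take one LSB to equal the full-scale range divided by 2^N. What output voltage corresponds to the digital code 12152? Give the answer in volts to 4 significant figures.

The full-scale span is 23.6 − (-23.6) = 47.2 V. LSB = 47.2 V / 2^15.
V_out = V_min + code × LSB = -23.6 V + 12152 × 47.2 V / 32768
      = -23.6 + 17.5041 = -6.09590 V.

-6.096 V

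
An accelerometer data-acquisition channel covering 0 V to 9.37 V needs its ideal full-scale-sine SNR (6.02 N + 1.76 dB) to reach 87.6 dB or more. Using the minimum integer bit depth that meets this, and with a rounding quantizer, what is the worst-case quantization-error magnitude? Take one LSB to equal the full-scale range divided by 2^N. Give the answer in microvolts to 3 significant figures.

V_FS = 9.37 V.
N ≥ (87.6 − 1.76)/6.02 = 14.259 → N_min = 15.
LSB = 9.37 V / 2^15 = 285.95 µV.
Half an LSB is 143 µV.

143 µV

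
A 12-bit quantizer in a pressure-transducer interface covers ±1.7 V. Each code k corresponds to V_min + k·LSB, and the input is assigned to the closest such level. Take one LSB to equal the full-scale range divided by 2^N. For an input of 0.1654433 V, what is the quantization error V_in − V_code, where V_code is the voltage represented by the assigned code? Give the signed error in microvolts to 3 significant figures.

The full-scale span is 1.7 − (-1.7) = 3.4 V. LSB = 3.4 V / 2^12 ≈ 0.8301 mV.
(0.1654433 − (-1.7)) / LSB = 1.8654433 × 4096/3.4 = 2247.3105. Nearest integer: k = 2247.
V_code = -1.7 + (2247/4096) × 3.4 = 0.1651855469 V.
V_in − V_code = 0.1654433 − (0.1651855469) = +258 µV.

+258 µV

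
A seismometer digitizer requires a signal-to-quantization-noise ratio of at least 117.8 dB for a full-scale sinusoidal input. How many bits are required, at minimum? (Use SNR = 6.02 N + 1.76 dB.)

20 bits

Required N = ⌈(117.8 − 1.76)/6.02⌉ = ⌈19.276⌉ = 20.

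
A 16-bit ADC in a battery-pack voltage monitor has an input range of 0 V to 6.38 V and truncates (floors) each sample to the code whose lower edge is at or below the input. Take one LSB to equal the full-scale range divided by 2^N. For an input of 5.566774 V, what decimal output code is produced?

Span = 6.38 V. LSB = 6.38 V / 2^16 ≈ 97.35 µV.
(V_in − V_min) × 2^16/range = (5.566774 − (0)) × 65536/6.38 = 57182.461.
Floor → code = 57182.

57182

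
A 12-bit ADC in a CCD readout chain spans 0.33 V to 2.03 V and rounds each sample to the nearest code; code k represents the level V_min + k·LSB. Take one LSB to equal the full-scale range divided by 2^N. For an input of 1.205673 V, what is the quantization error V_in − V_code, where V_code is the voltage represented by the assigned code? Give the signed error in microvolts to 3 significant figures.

Full-scale range = 2.03 V − (0.33 V) = 1.7 V. LSB = 1.7 V / 2^12 ≈ 415.0 µV.
Position in LSBs: (1.205673 − (0.33)) × 4096/1.7 = 2109.8568; rounding gives k = 2110.
V_code = V_min + k × range/2^12 = 0.33 + 2110 × 1.7/4096 = 1.205732422 V.
Error = V_in − V_code = 1.205673 − (1.205732422) = −59.4 µV.

−59.4 µV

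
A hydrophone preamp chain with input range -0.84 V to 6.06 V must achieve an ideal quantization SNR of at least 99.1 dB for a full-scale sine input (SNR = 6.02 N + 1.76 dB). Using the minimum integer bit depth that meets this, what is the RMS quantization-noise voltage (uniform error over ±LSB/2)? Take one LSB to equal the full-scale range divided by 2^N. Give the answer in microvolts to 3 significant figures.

15.2 µV

The full-scale span is 6.06 − (-0.84) = 6.9 V.
N ≥ (99.1 − 1.76)/6.02 = 16.169 → N_min = 17.
One LSB is 6.9 V / 131072 = 52.643 µV.
σ_q = LSB/√12 = 52.643 µV/3.4641 = 15.2 µV.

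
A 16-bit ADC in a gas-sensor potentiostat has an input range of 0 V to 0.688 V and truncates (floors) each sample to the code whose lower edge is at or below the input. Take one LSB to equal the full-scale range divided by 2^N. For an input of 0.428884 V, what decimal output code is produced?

Span = 0.688 V. LSB = 0.688 V / 2^16 ≈ 10.50 µV.
V_in − V_min = 0.428884 − (0) = 0.428884 V.
Divide by LSB: 0.428884 × 65536/0.688 = 40853.6945.
Truncating gives code 40853.

40853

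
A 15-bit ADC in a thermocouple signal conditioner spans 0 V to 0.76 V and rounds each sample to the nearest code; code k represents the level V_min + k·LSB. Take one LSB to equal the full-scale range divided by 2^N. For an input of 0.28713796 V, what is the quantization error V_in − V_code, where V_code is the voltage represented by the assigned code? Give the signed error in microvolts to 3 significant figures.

+4.17 µV

Full-scale range = 0.76 V. LSB = 0.76 V / 2^15 ≈ 23.19 µV.
Position in LSBs: (0.28713796 − (0)) × 32768/0.76 = 12380.1798; rounding gives k = 12380.
Reconstructed level: 0 + 12380 × 0.76/32768 V = 0.28713378906 V.
e = 0.28713796 − (0.28713378906) = +4.17 µV.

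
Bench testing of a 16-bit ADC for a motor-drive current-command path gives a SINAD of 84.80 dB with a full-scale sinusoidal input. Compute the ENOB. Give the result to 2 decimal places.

13.79 bits

ENOB = (84.80 − 1.76)/6.02 = 13.7940 bits.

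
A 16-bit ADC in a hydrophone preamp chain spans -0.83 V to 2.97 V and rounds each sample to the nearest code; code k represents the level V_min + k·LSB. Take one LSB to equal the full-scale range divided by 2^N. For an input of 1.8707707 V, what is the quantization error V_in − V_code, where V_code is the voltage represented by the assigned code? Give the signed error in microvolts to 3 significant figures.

+20.0 µV

Range = 2.97 − (-0.83) = 3.8 V. LSB = 3.8 V / 2^16 ≈ 57.98 µV.
Position in LSBs: (1.8707707 − (-0.83)) × 65536/3.8 = 46578.3444; rounding gives k = 46578.
V_code = -0.83 + (46578/65536) × 3.8 = 1.8707507324 V.
V_in − V_code = 1.8707707 − (1.8707507324) = +20.0 µV.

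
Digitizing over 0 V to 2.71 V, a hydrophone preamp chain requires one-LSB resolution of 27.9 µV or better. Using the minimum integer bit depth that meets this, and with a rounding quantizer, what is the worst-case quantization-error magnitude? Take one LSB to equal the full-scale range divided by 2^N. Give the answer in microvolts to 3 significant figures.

10.3 µV

Span = 2.71 V.
Levels needed ≥ 2.71/27.9 µV = 97130. 2^17 = 131072 suffices, so N_min = 17.
LSB = 2.71 V ÷ 2^17 = 2.71/131072 V = 20.676 µV.
|e|_max = LSB/2 = 10.3 µV.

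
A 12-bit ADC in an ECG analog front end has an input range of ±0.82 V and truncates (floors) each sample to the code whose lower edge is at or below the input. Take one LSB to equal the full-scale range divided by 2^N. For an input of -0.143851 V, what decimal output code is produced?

1688

The full-scale span is 0.82 − (-0.82) = 1.64 V. LSB = 1.64 V / 2^12 ≈ 400.4 µV.
code = ⌊(V_in − V_min)/LSB⌋ = ⌊(V_in − V_min) × 2^12 / range⌋
     = ⌊(-0.143851 − (-0.82)) × 4096 / 1.64⌋ = ⌊0.676149 × 4096/1.64⌋
     = ⌊1688.723⌋ = 1688.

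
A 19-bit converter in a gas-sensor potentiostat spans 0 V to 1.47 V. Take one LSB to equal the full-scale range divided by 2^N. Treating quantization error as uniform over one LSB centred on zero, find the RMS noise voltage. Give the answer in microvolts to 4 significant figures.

0.8094 µV

Span = 1.47 V.
Step size = 1.47/524288 V = 2.80380 µV.
For a uniform distribution on [−LSB/2, +LSB/2], V_rms = LSB/√12 = 2.80380 µV/3.4641 = 0.8094 µV.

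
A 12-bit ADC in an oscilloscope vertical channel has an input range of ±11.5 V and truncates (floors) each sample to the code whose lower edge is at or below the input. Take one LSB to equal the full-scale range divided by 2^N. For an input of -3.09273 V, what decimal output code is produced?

1497

Full-scale range = 11.5 V − (-11.5 V) = 23 V. LSB = 23 V / 2^12 ≈ 5.615 mV.
(V_in − V_min) × 2^12/range = (-3.09273 − (-11.5)) × 4096/23 = 1497.225.
Floor → code = 1497.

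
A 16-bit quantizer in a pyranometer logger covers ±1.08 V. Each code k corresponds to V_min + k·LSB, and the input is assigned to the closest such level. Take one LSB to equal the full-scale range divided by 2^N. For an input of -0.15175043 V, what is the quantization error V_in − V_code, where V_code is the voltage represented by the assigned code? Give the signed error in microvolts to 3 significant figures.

−7.27 µV

Span: 1.08 V − (-1.08 V) = 2.16 V. LSB = 2.16 V / 2^16 ≈ 32.96 µV.
(-0.15175043 − (-1.08)) / LSB = 0.92824957 × 65536/2.16 = 28163.7795. Nearest integer: k = 28164.
V_code = -1.08 + (28164/65536) × 2.16 = -0.15174316406 V.
Error = V_in − V_code = -0.15175043 − (-0.15174316406) = −7.27 µV.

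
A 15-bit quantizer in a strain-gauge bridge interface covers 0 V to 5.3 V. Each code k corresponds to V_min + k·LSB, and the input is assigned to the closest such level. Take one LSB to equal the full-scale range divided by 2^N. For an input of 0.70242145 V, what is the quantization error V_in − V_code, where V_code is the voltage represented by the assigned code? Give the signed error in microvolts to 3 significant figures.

Full-scale range = 5.3 V. LSB = 5.3 V / 2^15 ≈ 161.7 µV.
(0.70242145 − (0)) / LSB = 0.70242145 × 32768/5.3 = 4342.8200. Nearest integer: k = 4343.
V_code = 0 + (4343/32768) × 5.3 = 0.70245056152 V.
e = 0.70242145 − (0.70245056152) = −29.1 µV.

−29.1 µV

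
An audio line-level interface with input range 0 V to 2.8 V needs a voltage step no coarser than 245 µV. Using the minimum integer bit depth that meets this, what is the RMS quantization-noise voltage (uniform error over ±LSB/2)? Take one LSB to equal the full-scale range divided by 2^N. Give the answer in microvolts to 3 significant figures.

49.3 µV

Range is 2.8 V.
2.8 V / 245 µV = 11430. Since 2^13 = 8192 and 2^14 = 16384, N = 14.
Step size = 2.8/16384 V = 170.90 µV.
RMS noise = LSB/√12 = 49.3 µV.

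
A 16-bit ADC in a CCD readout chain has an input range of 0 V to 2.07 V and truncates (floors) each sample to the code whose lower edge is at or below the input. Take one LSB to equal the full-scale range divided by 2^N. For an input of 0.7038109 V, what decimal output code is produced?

22282

V_FS = 2.07 V. LSB = 2.07 V / 2^16 ≈ 31.59 µV.
(V_in − V_min) × 2^16/range = (0.7038109 − (0)) × 65536/2.07 = 22282.585.
Floor → code = 22282.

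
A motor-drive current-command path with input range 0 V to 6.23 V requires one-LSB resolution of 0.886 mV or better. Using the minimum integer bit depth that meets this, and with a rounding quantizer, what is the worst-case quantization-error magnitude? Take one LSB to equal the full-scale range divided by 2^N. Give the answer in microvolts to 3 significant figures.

V_FS = 6.23 V.
Required number of levels: 6.23/0.886 mV = 7031.6; smallest N with 2^N ≥ that is 13.
Step size = 6.23/8192 V = 0.76050 mV.
|e|_max = LSB/2 = 380 µV.

380 µV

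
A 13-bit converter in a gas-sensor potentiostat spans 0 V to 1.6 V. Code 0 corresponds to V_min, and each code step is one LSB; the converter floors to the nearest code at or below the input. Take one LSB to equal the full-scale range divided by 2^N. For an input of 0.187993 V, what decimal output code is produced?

962

V_FS = 1.6 V. LSB = 1.6 V / 2^13 ≈ 195.3 µV.
V_in − V_min = 0.187993 − (0) = 0.187993 V.
Divide by LSB: 0.187993 × 8192/1.6 = 962.5242.
Truncating gives code 962.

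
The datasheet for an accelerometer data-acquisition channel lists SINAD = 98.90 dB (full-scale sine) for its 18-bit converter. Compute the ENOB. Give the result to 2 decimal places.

16.14 bits

(98.90 − 1.76) / 6.02 = 97.14/6.02 = 16.1362 effective bits.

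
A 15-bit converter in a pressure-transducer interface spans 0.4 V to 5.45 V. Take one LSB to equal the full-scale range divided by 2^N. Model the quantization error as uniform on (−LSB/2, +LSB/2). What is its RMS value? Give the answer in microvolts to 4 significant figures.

The full-scale span is 5.45 − (0.4) = 5.05 V.
LSB = 5.05 V / 2^15 = 154.114 µV.
σ_q = LSB/√12 = 154.114 µV/3.4641 = 44.49 µV.

44.49 µV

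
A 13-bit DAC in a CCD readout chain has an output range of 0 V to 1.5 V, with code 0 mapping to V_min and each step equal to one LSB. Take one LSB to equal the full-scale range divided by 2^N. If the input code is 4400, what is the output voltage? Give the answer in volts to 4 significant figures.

Span = 1.5 V. LSB = 1.5 V / 2^13.
V_out = V_min + code × LSB = 0 V + 4400 × 1.5 V / 8192
      = 0 V + 0.805664 V = 0.805664 V.

0.8057 V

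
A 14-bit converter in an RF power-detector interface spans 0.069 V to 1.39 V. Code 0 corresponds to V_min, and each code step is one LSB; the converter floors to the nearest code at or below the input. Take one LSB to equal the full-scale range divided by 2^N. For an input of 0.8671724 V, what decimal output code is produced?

Range = 1.39 − (0.069) = 1.321 V. LSB = 1.321 V / 2^14 ≈ 80.63 µV.
code = ⌊(V_in − V_min)/LSB⌋ = ⌊(V_in − V_min) × 2^14 / range⌋
     = ⌊(0.8671724 − (0.069)) × 16384 / 1.321⌋ = ⌊0.7981724 × 16384/1.321⌋
     = ⌊9899.513⌋ = 9899.

9899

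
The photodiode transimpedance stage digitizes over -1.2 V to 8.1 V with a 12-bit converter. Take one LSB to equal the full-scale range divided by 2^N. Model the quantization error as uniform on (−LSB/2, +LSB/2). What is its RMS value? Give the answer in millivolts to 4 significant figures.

0.6554 mV

The full-scale span is 8.1 − (-1.2) = 9.3 V.
Step size = 9.3/4096 V = 2.27051 mV.
V_rms = LSB/√12 = 2.27051 mV / √12 = 0.6554 mV.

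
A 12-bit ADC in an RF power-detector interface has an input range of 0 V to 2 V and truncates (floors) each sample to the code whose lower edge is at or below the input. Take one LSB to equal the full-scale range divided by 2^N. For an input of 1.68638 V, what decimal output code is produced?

V_FS = 2 V. LSB = 2 V / 2^12 ≈ 488.3 µV.
V_in − V_min = 1.68638 − (0) = 1.68638 V.
Divide by LSB: 1.68638 × 4096/2 = 3453.7062.
Truncating gives code 3453.

3453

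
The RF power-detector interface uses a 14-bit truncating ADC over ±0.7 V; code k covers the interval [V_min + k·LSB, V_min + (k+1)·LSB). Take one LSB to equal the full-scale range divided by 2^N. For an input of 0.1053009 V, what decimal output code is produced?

9424

Span: 0.7 V − (-0.7 V) = 1.4 V. LSB = 1.4 V / 2^14 ≈ 85.45 µV.
code = ⌊(V_in − V_min)/LSB⌋ = ⌊(V_in − V_min) × 2^14 / range⌋
     = ⌊(0.1053009 − (-0.7)) × 16384 / 1.4⌋ = ⌊0.8053009 × 16384/1.4⌋
     = ⌊9424.321⌋ = 9424.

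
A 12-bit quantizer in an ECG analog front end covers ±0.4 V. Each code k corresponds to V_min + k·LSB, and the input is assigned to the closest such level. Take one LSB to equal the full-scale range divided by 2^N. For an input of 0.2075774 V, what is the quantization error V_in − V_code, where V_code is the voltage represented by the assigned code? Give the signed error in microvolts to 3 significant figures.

−39.8 µV

The full-scale span is 0.4 − (-0.4) = 0.8 V. LSB = 0.8 V / 2^12 ≈ 195.3 µV.
(V_in − V_min)/LSB = (0.2075774 − (-0.4)) × 4096/0.8 = 3110.7963 → nearest code k = 3111.
Reconstructed level: -0.4 + 3111 × 0.8/4096 V = 0.2076171875 V.
V_in − V_code = 0.2075774 − (0.2076171875) = −39.8 µV.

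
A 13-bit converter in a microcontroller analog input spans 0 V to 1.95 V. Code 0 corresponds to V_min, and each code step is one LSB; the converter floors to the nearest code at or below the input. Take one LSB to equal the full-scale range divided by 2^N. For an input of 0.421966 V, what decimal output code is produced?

1772

Span = 1.95 V. LSB = 1.95 V / 2^13 ≈ 238.0 µV.
V_in − V_min = 0.421966 − (0) = 0.421966 V.
Divide by LSB: 0.421966 × 8192/1.95 = 1772.6900.
Truncating gives code 1772.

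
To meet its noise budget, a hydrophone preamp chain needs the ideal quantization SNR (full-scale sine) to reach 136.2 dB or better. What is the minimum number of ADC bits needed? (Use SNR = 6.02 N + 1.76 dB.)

N ≥ (136.2 − 1.76)/6.02 = 22.332 → N_min = 23.

23 bits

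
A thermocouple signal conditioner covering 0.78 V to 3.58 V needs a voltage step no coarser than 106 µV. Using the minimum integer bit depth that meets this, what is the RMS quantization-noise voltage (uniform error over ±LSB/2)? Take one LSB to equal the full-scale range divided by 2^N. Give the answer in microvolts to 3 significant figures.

24.7 µV

Range = 3.58 − (0.78) = 2.8 V.
Levels needed ≥ 2.8/106 µV = 26420. 2^15 = 32768 suffices, so N_min = 15.
LSB = 2.8 V / 2^15 = 85.449 µV.
V_rms = LSB/√12 = 24.7 µV.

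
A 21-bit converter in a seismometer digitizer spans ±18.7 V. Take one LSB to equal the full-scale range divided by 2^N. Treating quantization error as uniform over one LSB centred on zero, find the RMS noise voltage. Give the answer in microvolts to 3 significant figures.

5.15 µV

Full-scale range = 18.7 V − (-18.7 V) = 37.4 V.
LSB = 37.4 V ÷ 2^21 = 37.4/2097152 V = 17.834 µV.
For a uniform distribution on [−LSB/2, +LSB/2], V_rms = LSB/√12 = 17.834 µV/3.4641 = 5.15 µV.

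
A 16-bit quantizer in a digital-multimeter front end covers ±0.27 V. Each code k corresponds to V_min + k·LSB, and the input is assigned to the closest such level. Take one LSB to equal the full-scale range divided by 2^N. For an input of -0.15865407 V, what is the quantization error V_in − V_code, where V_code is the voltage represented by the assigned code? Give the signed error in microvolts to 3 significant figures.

+2.24 µV

Span: 0.27 V − (-0.27 V) = 0.54 V. LSB = 0.54 V / 2^16 ≈ 8.240 µV.
(V_in − V_min)/LSB = (-0.15865407 − (-0.27)) × 65536/0.54 = 13513.2720 → nearest code k = 13513.
Reconstructed level: -0.27 + 13513 × 0.54/65536 V = -0.15865631104 V.
Error = V_in − V_code = -0.15865407 − (-0.15865631104) = +2.24 µV.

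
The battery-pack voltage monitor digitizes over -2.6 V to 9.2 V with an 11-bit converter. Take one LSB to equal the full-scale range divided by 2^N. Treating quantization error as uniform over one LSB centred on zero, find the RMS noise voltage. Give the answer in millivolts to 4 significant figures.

1.663 mV

Span: 9.2 V − (-2.6 V) = 11.8 V.
Step size = 11.8/2048 V = 5.76172 mV.
σ_q = LSB/√12 = 5.76172 mV/3.4641 = 1.663 mV.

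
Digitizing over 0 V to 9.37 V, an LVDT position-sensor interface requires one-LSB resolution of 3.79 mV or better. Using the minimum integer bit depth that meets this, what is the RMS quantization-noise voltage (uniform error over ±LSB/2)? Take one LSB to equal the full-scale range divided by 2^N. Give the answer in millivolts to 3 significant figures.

Span = 9.37 V.
Required number of levels: 9.37/3.79 mV = 2472.3; smallest N with 2^N ≥ that is 12.
LSB = 9.37 V / 2^12 = 2.2876 mV.
V_rms = LSB/√12 = 0.660 mV.

0.660 mV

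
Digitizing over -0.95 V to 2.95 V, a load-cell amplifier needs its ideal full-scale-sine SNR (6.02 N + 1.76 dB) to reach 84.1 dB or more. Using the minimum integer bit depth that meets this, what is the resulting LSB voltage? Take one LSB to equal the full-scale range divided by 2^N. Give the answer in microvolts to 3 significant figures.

Range = 2.95 − (-0.95) = 3.9 V.
Solving 6.02 N ≥ 84.1 − 1.76: N ≥ 13.678. Round up → N = 14.
One LSB is 3.9 V / 16384 = 238 µV.

238 µV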